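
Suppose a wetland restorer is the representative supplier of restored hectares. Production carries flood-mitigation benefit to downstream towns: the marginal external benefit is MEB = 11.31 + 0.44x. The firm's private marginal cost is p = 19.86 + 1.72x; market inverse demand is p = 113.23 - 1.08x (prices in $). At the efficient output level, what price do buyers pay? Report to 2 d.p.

Social marginal cost = private MC − MEB = 8.55 + 1.28x.
Set SMC = demand: 8.55 + 1.28x = 113.23 - 1.08x → x* = 44.3559.
Consumer price on the demand curve at x*: 113.23 − 1.08×44.3559 = 65.3256.

P = $65.33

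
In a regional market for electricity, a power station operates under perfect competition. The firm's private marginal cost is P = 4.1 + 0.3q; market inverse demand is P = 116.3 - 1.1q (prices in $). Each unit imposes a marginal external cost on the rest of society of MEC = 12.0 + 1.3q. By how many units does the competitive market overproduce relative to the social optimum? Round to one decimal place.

Market equilibrium (private): 4.1 + 0.3q = 116.3 - 1.1q → q_m = 80.1429.
Social marginal cost = private MC + MEC = 16.1 + 1.6q.
Set SMC = demand: 16.1 + 1.6q = 116.3 - 1.1q → q* = 37.1111.
Gap = |80.1429 − 37.1111| = 43.0318.

43.0 units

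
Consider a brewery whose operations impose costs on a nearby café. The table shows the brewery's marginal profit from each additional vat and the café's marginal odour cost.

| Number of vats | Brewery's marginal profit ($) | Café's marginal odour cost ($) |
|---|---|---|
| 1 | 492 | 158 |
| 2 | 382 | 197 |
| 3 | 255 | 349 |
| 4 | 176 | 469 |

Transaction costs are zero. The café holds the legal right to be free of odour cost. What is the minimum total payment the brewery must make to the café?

$355

Efficient level: marginal profit ≥ marginal odour cost through level 2, so k* = 2.
With the café holding the right, the brewery must at least compensate total damage at k*: 158 + 197 = 355.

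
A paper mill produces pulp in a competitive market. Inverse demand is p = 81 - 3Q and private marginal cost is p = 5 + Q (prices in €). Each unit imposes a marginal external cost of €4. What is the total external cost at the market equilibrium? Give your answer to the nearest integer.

€76

Market equilibrium (private): 5 + Q = 81 - 3Q → Q_m = 19.0000.
Total external cost = MEC × Q_m = 4 × 19.0000 = 76.0000.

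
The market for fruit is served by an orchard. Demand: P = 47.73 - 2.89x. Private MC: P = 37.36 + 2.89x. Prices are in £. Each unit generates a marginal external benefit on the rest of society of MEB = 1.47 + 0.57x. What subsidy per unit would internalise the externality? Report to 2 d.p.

subsidy = £2.77 per unit

Social marginal cost = private MC − MEB = 35.89 + 2.32x.
Set SMC = demand: 35.89 + 2.32x = 47.73 - 2.89x → x* = 2.2726.
The Pigouvian subsidy equals MEB at x*: 1.47 + 0.57×2.2726 = 2.7654.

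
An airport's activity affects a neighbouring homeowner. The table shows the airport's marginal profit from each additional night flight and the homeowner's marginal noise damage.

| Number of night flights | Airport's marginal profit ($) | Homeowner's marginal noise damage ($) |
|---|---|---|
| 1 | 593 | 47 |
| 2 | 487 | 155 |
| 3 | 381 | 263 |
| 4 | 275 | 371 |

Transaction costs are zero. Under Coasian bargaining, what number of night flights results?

3

Bargaining reaches the level where marginal profit last exceeds marginal noise damage.
That holds through level 3 (381 ≥ 263) but not at 4 (275 < 371).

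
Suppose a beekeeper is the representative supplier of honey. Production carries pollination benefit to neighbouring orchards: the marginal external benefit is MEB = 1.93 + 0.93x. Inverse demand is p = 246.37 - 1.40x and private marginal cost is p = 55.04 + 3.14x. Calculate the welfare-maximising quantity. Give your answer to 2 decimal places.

Social marginal cost = private MC − MEB = 53.11 + 2.21x.
Set SMC = demand: 53.11 + 2.21x = 246.37 - 1.40x → x* = 53.5346.

x* = 53.53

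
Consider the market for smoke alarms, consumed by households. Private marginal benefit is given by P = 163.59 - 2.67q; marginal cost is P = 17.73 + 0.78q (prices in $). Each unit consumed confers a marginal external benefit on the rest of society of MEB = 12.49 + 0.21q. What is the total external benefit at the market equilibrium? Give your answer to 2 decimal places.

$715.74

Market equilibrium (private): 17.73 + 0.78q = 163.59 - 2.67q → q_m = 42.2783.
Total external benefit = ∫₀^{q_m} (12.49 + 0.21q) dq = 12.49×42.2783 + ½×0.21×42.2783² = 715.7387.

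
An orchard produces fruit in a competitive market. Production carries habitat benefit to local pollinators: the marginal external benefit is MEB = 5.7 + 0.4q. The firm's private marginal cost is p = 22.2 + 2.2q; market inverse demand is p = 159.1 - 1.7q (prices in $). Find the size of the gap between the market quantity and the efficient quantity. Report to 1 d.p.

5.6 units

Market equilibrium (private): 22.2 + 2.2q = 159.1 - 1.7q → q_m = 35.1026.
Social marginal cost = private MC − MEB = 16.5 + 1.8q.
Set SMC = demand: 16.5 + 1.8q = 159.1 - 1.7q → q* = 40.7429.
Gap = |35.1026 − 40.7429| = 5.6403.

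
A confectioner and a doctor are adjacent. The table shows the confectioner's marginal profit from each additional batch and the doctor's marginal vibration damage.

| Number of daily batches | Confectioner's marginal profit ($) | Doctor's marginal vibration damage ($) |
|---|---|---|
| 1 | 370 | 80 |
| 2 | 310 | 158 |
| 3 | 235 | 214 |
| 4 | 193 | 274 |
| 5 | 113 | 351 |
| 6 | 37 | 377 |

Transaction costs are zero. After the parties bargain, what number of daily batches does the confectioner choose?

Bargaining reaches the level where marginal profit last exceeds marginal vibration damage.
That holds through level 3 (235 ≥ 214) but not at 4 (193 < 274).

3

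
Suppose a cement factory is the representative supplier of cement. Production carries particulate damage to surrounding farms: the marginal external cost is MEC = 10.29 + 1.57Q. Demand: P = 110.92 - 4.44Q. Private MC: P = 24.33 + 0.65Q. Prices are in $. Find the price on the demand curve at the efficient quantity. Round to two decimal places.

Social marginal cost = private MC + MEC = 34.62 + 2.22Q.
Set SMC = demand: 34.62 + 2.22Q = 110.92 - 4.44Q → Q* = 11.4565.
Consumer price on the demand curve at Q*: 110.92 − 4.44×11.4565 = 60.0531.

P = $60.05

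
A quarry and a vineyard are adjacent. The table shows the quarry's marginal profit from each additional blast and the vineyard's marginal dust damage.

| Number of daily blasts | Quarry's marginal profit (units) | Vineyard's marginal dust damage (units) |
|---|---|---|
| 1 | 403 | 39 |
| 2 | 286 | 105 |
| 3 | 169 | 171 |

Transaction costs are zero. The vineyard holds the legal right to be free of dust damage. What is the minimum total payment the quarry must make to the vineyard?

Efficient level: marginal profit ≥ marginal dust damage through level 2, so k* = 2.
With the vineyard holding the right, the quarry must at least compensate total damage at k*: 39 + 105 = 144.

144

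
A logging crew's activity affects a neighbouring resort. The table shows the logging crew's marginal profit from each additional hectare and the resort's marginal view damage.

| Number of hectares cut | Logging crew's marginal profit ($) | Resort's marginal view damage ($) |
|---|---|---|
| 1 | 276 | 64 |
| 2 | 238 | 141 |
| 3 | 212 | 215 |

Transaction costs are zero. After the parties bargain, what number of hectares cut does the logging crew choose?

2

Bargaining reaches the level where marginal profit last exceeds marginal view damage.
That holds through level 2 (238 ≥ 141) but not at 3 (212 < 215).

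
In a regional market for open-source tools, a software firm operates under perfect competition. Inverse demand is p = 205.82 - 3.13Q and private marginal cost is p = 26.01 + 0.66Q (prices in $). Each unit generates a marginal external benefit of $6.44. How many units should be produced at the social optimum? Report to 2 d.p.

Social marginal cost = private MC − MEB = 19.57 + 0.66Q.
Set SMC = demand: 19.57 + 0.66Q = 205.82 - 3.13Q → Q* = 49.1425.

Q* = 49.14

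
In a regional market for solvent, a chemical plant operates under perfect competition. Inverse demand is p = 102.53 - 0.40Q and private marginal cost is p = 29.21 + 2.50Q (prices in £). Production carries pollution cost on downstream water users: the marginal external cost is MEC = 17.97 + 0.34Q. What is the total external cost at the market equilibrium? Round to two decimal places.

Market equilibrium (private): 29.21 + 2.50Q = 102.53 - 0.40Q → Q_m = 25.2828.
Total external cost = ∫₀^{Q_m} (17.97 + 0.34Q) dQ = 17.97×25.2828 + ½×0.34×25.2828² = 562.9993.

£563.00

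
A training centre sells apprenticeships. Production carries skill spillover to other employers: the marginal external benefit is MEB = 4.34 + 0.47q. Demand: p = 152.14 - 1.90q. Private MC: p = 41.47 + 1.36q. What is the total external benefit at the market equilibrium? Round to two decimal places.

418.16

Market equilibrium (private): 41.47 + 1.36q = 152.14 - 1.90q → q_m = 33.9479.
Total external benefit = ∫₀^{q_m} (4.34 + 0.47q) dq = 4.34×33.9479 + ½×0.47×33.9479² = 418.1620.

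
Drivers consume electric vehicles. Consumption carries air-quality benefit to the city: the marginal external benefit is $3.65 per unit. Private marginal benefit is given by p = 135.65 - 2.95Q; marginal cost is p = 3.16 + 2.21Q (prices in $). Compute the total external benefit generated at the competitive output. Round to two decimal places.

Market equilibrium (private): 3.16 + 2.21Q = 135.65 - 2.95Q → Q_m = 25.6764.
Total external benefit = MEB × Q_m = 3.65 × 25.6764 = 93.7189.

$93.72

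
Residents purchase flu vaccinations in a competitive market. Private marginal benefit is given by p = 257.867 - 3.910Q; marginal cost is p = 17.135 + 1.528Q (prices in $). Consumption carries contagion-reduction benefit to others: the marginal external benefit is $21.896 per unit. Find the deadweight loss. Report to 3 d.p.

Market equilibrium (private): 17.135 + 1.528Q = 257.867 - 3.910Q → Q_m = 44.2685.
Social marginal benefit = demand + MEB = 279.763 - 3.910Q.
Set SMB = MC: 279.763 - 3.910Q = 17.135 + 1.528Q → Q* = 48.2950.
Between Q* and Q_m the wedge SMB − MC runs linearly from 0 to MEB(Q_m), so the loss is a triangle.
DWL = ½ × 4.0265 × 21.8960 = 44.0821.

DWL = $44.082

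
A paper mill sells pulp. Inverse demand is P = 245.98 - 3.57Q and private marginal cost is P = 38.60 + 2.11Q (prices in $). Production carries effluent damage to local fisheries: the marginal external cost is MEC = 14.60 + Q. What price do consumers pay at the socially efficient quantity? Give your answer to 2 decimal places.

Social marginal cost = private MC + MEC = 53.20 + 3.11Q.
Set SMC = demand: 53.20 + 3.11Q = 245.98 - 3.57Q → Q* = 28.8593.
Consumer price on the demand curve at Q*: 245.98 − 3.57×28.8593 = 142.9523.

P = $142.95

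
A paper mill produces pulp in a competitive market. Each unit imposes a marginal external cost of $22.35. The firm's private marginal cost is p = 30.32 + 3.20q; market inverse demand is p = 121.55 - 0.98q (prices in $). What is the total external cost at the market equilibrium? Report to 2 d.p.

$487.80

Market equilibrium (private): 30.32 + 3.20q = 121.55 - 0.98q → q_m = 21.8254.
Total external cost = MEC × q_m = 22.35 × 21.8254 = 487.7977.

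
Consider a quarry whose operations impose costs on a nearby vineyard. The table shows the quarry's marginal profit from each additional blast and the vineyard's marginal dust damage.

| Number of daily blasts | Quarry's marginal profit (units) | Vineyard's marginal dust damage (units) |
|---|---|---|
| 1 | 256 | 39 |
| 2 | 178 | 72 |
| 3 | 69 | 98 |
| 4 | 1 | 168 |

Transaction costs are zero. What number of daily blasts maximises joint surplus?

Bargaining reaches the level where marginal profit last exceeds marginal dust damage.
That holds through level 2 (178 ≥ 72) but not at 3 (69 < 98).

2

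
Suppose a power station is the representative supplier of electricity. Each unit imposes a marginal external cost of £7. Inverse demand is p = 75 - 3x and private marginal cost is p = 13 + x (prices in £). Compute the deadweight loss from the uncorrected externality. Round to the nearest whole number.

Market equilibrium (private): 13 + x = 75 - 3x → x_m = 15.5000.
Social marginal cost = private MC + MEC = 20 + x.
Set SMC = demand: 20 + x = 75 - 3x → x* = 13.7500.
The welfare-loss triangle has base |x_m − x*| and height MEC(x_m) (the vertical gap between SMC and demand is zero at x* and MEC at x_m).
DWL = ½ × 1.7500 × 7.0000 = 6.1250.

DWL = £6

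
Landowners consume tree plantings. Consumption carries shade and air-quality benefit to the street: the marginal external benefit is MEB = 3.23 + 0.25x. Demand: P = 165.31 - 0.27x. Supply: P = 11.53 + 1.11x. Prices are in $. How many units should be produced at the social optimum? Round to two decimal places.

Social marginal benefit = demand + MEB = 168.54 - 0.02x.
Set SMB = MC: 168.54 - 0.02x = 11.53 + 1.11x → x* = 138.9469.

x* = 138.95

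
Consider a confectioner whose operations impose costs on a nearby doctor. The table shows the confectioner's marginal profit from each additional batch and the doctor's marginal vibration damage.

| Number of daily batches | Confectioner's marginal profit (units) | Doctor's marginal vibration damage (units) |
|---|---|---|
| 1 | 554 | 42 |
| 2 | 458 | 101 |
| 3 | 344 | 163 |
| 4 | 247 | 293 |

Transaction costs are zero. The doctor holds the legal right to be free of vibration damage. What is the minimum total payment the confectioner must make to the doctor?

306

Efficient level: marginal profit ≥ marginal vibration damage through level 3, so k* = 3.
With the doctor holding the right, the confectioner must at least compensate total damage at k*: 42 + 101 + 163 = 306.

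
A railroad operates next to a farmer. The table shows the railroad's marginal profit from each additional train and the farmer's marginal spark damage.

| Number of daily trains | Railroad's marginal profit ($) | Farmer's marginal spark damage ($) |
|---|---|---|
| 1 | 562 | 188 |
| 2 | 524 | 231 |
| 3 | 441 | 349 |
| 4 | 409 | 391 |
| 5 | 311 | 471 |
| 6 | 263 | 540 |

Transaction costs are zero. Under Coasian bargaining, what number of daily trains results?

Bargaining reaches the level where marginal profit last exceeds marginal spark damage.
That holds through level 4 (409 ≥ 391) but not at 5 (311 < 471).

4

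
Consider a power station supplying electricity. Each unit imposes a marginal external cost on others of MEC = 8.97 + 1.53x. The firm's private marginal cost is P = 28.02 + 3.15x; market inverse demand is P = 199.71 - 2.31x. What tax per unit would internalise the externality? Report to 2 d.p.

tax = 44.59 per unit

Social marginal cost = private MC + MEC = 36.99 + 4.68x.
Set SMC = demand: 36.99 + 4.68x = 199.71 - 2.31x → x* = 23.2790.
The Pigouvian tax equals MEC at x*: 8.97 + 1.53×23.2790 = 44.5869.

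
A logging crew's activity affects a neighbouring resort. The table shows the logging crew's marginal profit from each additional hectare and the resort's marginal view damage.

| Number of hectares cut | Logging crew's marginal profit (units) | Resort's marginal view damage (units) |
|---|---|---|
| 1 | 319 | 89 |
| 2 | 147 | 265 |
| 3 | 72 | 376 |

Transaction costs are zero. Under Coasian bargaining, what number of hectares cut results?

1

Bargaining reaches the level where marginal profit last exceeds marginal view damage.
That holds through level 1 (319 ≥ 89) but not at 2 (147 < 265).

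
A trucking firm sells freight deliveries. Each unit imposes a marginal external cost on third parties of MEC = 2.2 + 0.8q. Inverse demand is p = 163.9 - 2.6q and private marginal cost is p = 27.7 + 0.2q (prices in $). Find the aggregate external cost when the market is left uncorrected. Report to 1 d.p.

Market equilibrium (private): 27.7 + 0.2q = 163.9 - 2.6q → q_m = 48.6429.
Total external cost = ∫₀^{q_m} (2.2 + 0.8q) dq = 2.2×48.6429 + ½×0.8×48.6429² = 1053.4671.

$1053.5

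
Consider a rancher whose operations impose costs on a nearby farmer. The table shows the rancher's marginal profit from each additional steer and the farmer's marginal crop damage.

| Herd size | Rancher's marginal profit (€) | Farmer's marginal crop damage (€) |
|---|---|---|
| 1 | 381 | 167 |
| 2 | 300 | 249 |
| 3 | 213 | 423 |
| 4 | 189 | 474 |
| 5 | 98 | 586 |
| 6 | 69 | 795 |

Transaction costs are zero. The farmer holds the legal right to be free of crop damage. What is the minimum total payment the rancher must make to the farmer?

Efficient level: marginal profit ≥ marginal crop damage through level 2, so k* = 2.
With the farmer holding the right, the rancher must at least compensate total damage at k*: 167 + 249 = 416.

€416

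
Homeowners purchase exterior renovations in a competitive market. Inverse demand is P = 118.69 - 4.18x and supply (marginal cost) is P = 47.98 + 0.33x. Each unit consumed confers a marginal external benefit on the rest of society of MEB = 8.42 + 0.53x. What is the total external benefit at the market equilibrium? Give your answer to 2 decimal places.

Market equilibrium (private): 47.98 + 0.33x = 118.69 - 4.18x → x_m = 15.6785.
Total external benefit = ∫₀^{x_m} (8.42 + 0.53x) dx = 8.42×15.6785 + ½×0.53×15.6785² = 197.1540.

197.15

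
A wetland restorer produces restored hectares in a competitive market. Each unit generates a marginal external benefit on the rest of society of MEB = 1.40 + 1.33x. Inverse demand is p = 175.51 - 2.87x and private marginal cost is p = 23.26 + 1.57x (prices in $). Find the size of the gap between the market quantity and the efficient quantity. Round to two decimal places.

15.11 units

Market equilibrium (private): 23.26 + 1.57x = 175.51 - 2.87x → x_m = 34.2905.
Social marginal cost = private MC − MEB = 21.86 + 0.24x.
Set SMC = demand: 21.86 + 0.24x = 175.51 - 2.87x → x* = 49.4051.
Gap = |34.2905 − 49.4051| = 15.1146.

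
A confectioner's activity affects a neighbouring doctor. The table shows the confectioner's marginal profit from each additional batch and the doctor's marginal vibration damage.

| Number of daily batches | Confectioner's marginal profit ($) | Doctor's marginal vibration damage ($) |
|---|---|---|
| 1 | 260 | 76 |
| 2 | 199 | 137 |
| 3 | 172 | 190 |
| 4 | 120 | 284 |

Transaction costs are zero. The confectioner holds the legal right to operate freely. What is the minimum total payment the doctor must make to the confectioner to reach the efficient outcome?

$292

Left alone the confectioner would choose level 4 (marginal profit stays positive).
Efficient level: k* = 2 (marginal profit ≥ marginal vibration damage through 2).
The doctor must at least cover the confectioner's forgone profit from cutting 4→2: 172 + 120 = 292.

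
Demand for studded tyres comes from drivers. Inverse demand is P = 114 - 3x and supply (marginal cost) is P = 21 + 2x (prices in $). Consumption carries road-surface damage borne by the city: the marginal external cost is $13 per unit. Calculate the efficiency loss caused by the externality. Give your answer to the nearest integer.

Market equilibrium (private): 21 + 2x = 114 - 3x → x_m = 18.6000.
Social marginal benefit = demand − MEC = 101 - 3x.
Set SMB = MC: 101 - 3x = 21 + 2x → x* = 16.0000.
The loss is the area between SMB and MC from x* to x_m; with linear curves that's a triangle of height MEC(x_m).
DWL = ½ × 2.6000 × 13.0000 = 16.9000.

DWL = $17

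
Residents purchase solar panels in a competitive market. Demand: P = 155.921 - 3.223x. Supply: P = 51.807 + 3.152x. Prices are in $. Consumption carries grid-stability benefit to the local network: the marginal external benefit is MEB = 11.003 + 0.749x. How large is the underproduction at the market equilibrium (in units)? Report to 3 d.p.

Market equilibrium (private): 51.807 + 3.152x = 155.921 - 3.223x → x_m = 16.3316.
Social marginal benefit = demand + MEB = 166.924 - 2.474x.
Set SMB = MC: 166.924 - 2.474x = 51.807 + 3.152x → x* = 20.4616.
Gap = |16.3316 − 20.4616| = 4.1300.

4.130 units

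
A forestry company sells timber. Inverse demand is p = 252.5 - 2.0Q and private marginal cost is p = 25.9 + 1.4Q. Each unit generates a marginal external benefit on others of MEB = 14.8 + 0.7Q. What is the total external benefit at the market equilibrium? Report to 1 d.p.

Market equilibrium (private): 25.9 + 1.4Q = 252.5 - 2.0Q → Q_m = 66.6471.
Total external benefit = ∫₀^{Q_m} (14.8 + 0.7Q) dQ = 14.8×66.6471 + ½×0.7×66.6471² = 2541.0197.

2541.0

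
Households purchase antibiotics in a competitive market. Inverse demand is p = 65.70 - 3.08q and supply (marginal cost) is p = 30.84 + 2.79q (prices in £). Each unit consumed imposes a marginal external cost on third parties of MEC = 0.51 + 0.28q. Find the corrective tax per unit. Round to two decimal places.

tax = £2.07 per unit

Social marginal benefit = demand − MEC = 65.19 - 3.36q.
Set SMB = MC: 65.19 - 3.36q = 30.84 + 2.79q → q* = 5.5854.
The Pigouvian tax equals MEC at q*: 0.51 + 0.28×5.5854 = 2.0739.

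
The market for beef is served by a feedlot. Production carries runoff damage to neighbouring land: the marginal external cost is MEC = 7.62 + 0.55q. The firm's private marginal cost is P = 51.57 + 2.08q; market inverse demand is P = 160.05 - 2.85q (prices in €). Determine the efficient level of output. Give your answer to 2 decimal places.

Social marginal cost = private MC + MEC = 59.19 + 2.63q.
Set SMC = demand: 59.19 + 2.63q = 160.05 - 2.85q → q* = 18.4051.

q* = 18.41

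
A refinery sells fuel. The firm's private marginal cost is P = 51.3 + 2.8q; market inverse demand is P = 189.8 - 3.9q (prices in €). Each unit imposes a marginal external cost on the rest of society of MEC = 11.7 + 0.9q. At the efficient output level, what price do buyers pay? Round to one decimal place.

P = €124.7

Social marginal cost = private MC + MEC = 63.0 + 3.7q.
Set SMC = demand: 63.0 + 3.7q = 189.8 - 3.9q → q* = 16.6842.
Consumer price on the demand curve at q*: 189.8 − 3.9×16.6842 = 124.7316.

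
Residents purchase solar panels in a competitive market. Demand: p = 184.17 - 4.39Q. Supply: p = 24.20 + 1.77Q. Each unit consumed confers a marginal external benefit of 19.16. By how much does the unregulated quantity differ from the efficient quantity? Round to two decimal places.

Market equilibrium (private): 24.20 + 1.77Q = 184.17 - 4.39Q → Q_m = 25.9692.
Social marginal benefit = demand + MEB = 203.33 - 4.39Q.
Set SMB = MC: 203.33 - 4.39Q = 24.20 + 1.77Q → Q* = 29.0795.
Gap = |25.9692 − 29.0795| = 3.1103.

3.11 units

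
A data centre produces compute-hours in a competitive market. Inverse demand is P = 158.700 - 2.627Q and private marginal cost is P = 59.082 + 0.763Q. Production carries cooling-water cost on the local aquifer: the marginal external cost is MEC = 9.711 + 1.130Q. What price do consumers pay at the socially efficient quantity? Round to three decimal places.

P = 106.447

Social marginal cost = private MC + MEC = 68.793 + 1.893Q.
Set SMC = demand: 68.793 + 1.893Q = 158.700 - 2.627Q → Q* = 19.8909.
Consumer price on the demand curve at Q*: 158.700 − 2.627×19.8909 = 106.4466.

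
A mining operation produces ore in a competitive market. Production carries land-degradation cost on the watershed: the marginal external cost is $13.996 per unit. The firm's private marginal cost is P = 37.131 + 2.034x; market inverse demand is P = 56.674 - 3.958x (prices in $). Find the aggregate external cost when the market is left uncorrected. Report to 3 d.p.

$45.648

Market equilibrium (private): 37.131 + 2.034x = 56.674 - 3.958x → x_m = 3.2615.
Total external cost = MEC × x_m = 13.996 × 3.2615 = 45.6480.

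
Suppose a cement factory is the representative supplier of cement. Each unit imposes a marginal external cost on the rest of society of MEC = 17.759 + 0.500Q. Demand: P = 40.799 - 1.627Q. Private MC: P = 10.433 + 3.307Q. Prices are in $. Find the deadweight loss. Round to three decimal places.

Market equilibrium (private): 10.433 + 3.307Q = 40.799 - 1.627Q → Q_m = 6.1544.
Social marginal cost = private MC + MEC = 28.192 + 3.807Q.
Set SMC = demand: 28.192 + 3.807Q = 40.799 - 1.627Q → Q* = 2.3200.
The loss is the area between SMC and demand from Q* to Q_m; with linear curves that's a triangle of height MEC(Q_m).
DWL = ½ × 3.8344 × 20.8362 = 39.9472.

DWL = $39.947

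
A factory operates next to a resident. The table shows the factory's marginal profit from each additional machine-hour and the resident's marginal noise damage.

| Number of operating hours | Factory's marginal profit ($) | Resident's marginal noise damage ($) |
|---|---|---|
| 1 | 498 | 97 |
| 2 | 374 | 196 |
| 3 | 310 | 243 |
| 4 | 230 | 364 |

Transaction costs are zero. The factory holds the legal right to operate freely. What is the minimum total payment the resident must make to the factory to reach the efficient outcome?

$230

Left alone the factory would choose level 4 (marginal profit stays positive).
Efficient level: k* = 3 (marginal profit ≥ marginal noise damage through 3).
The resident must at least cover the factory's forgone profit from cutting 4→3: 230 = 230.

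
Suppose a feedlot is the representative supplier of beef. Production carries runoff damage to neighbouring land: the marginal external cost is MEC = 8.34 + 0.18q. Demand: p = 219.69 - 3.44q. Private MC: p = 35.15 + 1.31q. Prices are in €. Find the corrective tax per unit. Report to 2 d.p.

tax = €14.77 per unit

Social marginal cost = private MC + MEC = 43.49 + 1.49q.
Set SMC = demand: 43.49 + 1.49q = 219.69 - 3.44q → q* = 35.7404.
The Pigouvian tax equals MEC at q*: 8.34 + 0.18×35.7404 = 14.7733.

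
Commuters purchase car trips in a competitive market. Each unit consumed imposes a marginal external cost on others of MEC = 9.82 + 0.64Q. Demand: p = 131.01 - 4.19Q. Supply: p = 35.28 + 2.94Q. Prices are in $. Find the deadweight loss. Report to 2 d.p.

Market equilibrium (private): 35.28 + 2.94Q = 131.01 - 4.19Q → Q_m = 13.4264.
Social marginal benefit = demand − MEC = 121.19 - 4.83Q.
Set SMB = MC: 121.19 - 4.83Q = 35.28 + 2.94Q → Q* = 11.0566.
The loss is the area between SMB and MC from Q* to Q_m; with linear curves that's a triangle of height MEC(Q_m).
DWL = ½ × 2.3698 × 18.4129 = 21.8174.

DWL = $21.82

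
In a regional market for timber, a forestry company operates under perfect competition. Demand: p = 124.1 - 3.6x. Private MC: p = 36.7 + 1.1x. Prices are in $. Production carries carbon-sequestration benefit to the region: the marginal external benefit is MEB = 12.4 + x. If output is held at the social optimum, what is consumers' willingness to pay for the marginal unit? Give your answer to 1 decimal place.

Social marginal cost = private MC − MEB = 24.3 + 0.1x.
Set SMC = demand: 24.3 + 0.1x = 124.1 - 3.6x → x* = 26.9730.
Consumer price on the demand curve at x*: 124.1 − 3.6×26.9730 = 26.9972.

P = $27.0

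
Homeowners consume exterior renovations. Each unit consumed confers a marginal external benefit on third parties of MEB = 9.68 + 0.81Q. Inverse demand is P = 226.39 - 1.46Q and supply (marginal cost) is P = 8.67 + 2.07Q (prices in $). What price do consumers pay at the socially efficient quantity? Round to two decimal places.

P = $104.33

Social marginal benefit = demand + MEB = 236.07 - 0.65Q.
Set SMB = MC: 236.07 - 0.65Q = 8.67 + 2.07Q → Q* = 83.6029.
Consumer price on the demand curve at Q*: 226.39 − 1.46×83.6029 = 104.3298.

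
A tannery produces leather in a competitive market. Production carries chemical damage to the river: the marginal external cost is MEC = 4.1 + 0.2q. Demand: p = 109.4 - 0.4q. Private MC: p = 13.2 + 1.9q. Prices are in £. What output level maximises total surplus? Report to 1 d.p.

q* = 36.8

Social marginal cost = private MC + MEC = 17.3 + 2.1q.
Set SMC = demand: 17.3 + 2.1q = 109.4 - 0.4q → q* = 36.8400.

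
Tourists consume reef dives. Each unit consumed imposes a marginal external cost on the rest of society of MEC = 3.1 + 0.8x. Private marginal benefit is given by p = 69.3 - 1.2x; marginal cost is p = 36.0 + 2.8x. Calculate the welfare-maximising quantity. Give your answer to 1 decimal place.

x* = 6.3

Social marginal benefit = demand − MEC = 66.2 - 2.0x.
Set SMB = MC: 66.2 - 2.0x = 36.0 + 2.8x → x* = 6.2917.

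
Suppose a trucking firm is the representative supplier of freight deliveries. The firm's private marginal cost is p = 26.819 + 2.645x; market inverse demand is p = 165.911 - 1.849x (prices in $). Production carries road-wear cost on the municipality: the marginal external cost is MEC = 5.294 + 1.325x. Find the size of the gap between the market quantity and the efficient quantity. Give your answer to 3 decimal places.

7.957 units

Market equilibrium (private): 26.819 + 2.645x = 165.911 - 1.849x → x_m = 30.9506.
Social marginal cost = private MC + MEC = 32.113 + 3.970x.
Set SMC = demand: 32.113 + 3.970x = 165.911 - 1.849x → x* = 22.9933.
Gap = |30.9506 − 22.9933| = 7.9573.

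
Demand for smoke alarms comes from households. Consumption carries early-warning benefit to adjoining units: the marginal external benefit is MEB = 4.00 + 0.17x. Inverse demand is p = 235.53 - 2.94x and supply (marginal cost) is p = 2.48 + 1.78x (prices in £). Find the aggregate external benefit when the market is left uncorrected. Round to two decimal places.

Market equilibrium (private): 2.48 + 1.78x = 235.53 - 2.94x → x_m = 49.3750.
Total external benefit = ∫₀^{x_m} (4.00 + 0.17x) dx = 4.00×49.3750 + ½×0.17×49.3750² = 404.7207.

£404.72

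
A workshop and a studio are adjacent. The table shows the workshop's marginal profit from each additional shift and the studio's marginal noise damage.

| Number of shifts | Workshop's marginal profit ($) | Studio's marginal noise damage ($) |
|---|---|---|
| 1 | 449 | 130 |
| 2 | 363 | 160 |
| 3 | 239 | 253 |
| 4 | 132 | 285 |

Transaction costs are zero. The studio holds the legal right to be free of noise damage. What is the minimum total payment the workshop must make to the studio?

$290

Efficient level: marginal profit ≥ marginal noise damage through level 2, so k* = 2.
With the studio holding the right, the workshop must at least compensate total damage at k*: 130 + 160 = 290.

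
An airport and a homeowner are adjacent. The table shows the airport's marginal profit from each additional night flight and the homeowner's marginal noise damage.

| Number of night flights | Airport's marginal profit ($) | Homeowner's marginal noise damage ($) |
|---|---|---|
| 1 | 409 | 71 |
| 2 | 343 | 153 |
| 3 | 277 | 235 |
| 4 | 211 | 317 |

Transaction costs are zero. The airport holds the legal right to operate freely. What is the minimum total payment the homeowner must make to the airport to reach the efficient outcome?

$211

Left alone the airport would choose level 4 (marginal profit stays positive).
Efficient level: k* = 3 (marginal profit ≥ marginal noise damage through 3).
The homeowner must at least cover the airport's forgone profit from cutting 4→3: 211 = 211.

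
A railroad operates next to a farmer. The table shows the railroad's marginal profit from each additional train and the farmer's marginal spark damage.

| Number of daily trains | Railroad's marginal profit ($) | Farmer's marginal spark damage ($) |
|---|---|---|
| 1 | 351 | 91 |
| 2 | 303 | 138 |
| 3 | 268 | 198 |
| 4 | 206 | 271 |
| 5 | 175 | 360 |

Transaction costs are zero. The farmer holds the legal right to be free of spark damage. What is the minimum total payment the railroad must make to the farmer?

Efficient level: marginal profit ≥ marginal spark damage through level 3, so k* = 3.
With the farmer holding the right, the railroad must at least compensate total damage at k*: 91 + 138 + 198 = 427.

$427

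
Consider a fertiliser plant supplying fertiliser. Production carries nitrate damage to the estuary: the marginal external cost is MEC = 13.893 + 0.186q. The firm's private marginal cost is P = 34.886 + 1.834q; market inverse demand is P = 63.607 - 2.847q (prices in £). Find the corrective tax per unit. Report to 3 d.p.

tax = £14.460 per unit

Social marginal cost = private MC + MEC = 48.779 + 2.020q.
Set SMC = demand: 48.779 + 2.020q = 63.607 - 2.847q → q* = 3.0466.
The Pigouvian tax equals MEC at q*: 13.893 + 0.186×3.0466 = 14.4597.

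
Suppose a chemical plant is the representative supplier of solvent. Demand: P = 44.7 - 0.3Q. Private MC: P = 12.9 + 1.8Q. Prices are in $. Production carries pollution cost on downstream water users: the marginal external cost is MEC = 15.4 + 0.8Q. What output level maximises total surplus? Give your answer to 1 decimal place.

Social marginal cost = private MC + MEC = 28.3 + 2.6Q.
Set SMC = demand: 28.3 + 2.6Q = 44.7 - 0.3Q → Q* = 5.6552.

Q* = 5.7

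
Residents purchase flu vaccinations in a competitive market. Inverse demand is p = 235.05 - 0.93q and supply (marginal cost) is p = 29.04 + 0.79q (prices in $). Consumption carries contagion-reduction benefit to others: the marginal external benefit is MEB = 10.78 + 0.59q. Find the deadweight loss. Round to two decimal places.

Market equilibrium (private): 29.04 + 0.79q = 235.05 - 0.93q → q_m = 119.7733.
Social marginal benefit = demand + MEB = 245.83 - 0.34q.
Set SMB = MC: 245.83 - 0.34q = 29.04 + 0.79q → q* = 191.8496.
Between q* and q_m the wedge SMB − MC runs linearly from 0 to MEB(q_m), so the loss is a triangle.
DWL = ½ × 72.0763 × 81.4462 = 2935.1704.

DWL = $2935.17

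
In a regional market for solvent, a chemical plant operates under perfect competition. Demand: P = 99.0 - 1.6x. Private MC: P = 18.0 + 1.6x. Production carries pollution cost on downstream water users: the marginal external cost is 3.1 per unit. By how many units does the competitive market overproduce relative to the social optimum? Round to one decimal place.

Market equilibrium (private): 18.0 + 1.6x = 99.0 - 1.6x → x_m = 25.3125.
Social marginal cost = private MC + MEC = 21.1 + 1.6x.
Set SMC = demand: 21.1 + 1.6x = 99.0 - 1.6x → x* = 24.3438.
Gap = |25.3125 − 24.3438| = 0.9687.

1.0 units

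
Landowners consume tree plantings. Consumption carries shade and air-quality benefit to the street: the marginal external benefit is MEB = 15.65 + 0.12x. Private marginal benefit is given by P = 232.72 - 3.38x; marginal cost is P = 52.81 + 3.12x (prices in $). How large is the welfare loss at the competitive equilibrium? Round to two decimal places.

DWL = $28.21

Market equilibrium (private): 52.81 + 3.12x = 232.72 - 3.38x → x_m = 27.6785.
Social marginal benefit = demand + MEB = 248.37 - 3.26x.
Set SMB = MC: 248.37 - 3.26x = 52.81 + 3.12x → x* = 30.6520.
Height of the DWL triangle at x_m is SMB(x_m) − MC(x_m) = MEB(x_m) = 18.9714.
DWL = ½ × 2.9735 × 18.9714 = 28.2057.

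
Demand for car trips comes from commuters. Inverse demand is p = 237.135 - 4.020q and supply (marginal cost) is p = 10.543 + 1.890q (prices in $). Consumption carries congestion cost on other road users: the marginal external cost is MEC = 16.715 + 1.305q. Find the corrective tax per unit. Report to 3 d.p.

tax = $54.676 per unit

Social marginal benefit = demand − MEC = 220.420 - 5.325q.
Set SMB = MC: 220.420 - 5.325q = 10.543 + 1.890q → q* = 29.0890.
The Pigouvian tax equals MEC at q*: 16.715 + 1.305×29.0890 = 54.6761.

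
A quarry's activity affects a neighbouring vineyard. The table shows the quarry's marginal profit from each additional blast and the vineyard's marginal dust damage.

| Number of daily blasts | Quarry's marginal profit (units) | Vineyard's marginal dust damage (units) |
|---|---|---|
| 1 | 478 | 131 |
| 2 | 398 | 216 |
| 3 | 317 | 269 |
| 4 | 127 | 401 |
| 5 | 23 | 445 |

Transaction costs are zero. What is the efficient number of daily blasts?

Bargaining reaches the level where marginal profit last exceeds marginal dust damage.
That holds through level 3 (317 ≥ 269) but not at 4 (127 < 401).

3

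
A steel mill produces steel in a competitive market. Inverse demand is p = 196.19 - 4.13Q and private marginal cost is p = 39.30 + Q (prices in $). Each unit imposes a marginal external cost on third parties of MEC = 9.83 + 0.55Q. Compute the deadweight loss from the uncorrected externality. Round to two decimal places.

DWL = $62.52

Market equilibrium (private): 39.30 + Q = 196.19 - 4.13Q → Q_m = 30.5828.
Social marginal cost = private MC + MEC = 49.13 + 1.55Q.
Set SMC = demand: 49.13 + 1.55Q = 196.19 - 4.13Q → Q* = 25.8908.
Height of the DWL triangle at Q_m is SMC(Q_m) − demand(Q_m) = MEC(Q_m) = 26.6506.
DWL = ½ × 4.6920 × 26.6506 = 62.5223.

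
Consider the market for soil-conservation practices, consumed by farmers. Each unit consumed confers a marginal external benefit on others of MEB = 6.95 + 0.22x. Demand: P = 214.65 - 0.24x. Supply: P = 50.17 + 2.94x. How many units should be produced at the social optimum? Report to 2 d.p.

Social marginal benefit = demand + MEB = 221.60 - 0.02x.
Set SMB = MC: 221.60 - 0.02x = 50.17 + 2.94x → x* = 57.9155.

x* = 57.92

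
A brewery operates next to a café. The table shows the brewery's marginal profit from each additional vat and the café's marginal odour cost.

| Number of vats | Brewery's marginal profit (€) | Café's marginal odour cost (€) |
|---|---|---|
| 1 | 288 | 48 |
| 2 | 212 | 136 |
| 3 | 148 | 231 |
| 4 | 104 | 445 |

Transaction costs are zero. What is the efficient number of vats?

Bargaining reaches the level where marginal profit last exceeds marginal odour cost.
That holds through level 2 (212 ≥ 136) but not at 3 (148 < 231).

2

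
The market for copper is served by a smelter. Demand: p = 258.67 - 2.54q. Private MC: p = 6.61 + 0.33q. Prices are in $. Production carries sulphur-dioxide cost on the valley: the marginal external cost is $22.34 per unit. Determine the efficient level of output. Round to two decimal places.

Social marginal cost = private MC + MEC = 28.95 + 0.33q.
Set SMC = demand: 28.95 + 0.33q = 258.67 - 2.54q → q* = 80.0418.

q* = 80.04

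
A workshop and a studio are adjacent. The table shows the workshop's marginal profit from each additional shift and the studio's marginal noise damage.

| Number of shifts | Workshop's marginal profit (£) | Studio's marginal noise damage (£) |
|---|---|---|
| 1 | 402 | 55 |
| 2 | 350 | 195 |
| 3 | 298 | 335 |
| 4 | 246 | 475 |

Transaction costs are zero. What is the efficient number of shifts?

Bargaining reaches the level where marginal profit last exceeds marginal noise damage.
That holds through level 2 (350 ≥ 195) but not at 3 (298 < 335).

2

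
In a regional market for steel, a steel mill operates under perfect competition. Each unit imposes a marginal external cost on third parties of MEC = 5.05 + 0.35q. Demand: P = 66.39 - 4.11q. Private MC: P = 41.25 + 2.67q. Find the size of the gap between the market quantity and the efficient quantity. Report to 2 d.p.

Market equilibrium (private): 41.25 + 2.67q = 66.39 - 4.11q → q_m = 3.7080.
Social marginal cost = private MC + MEC = 46.30 + 3.02q.
Set SMC = demand: 46.30 + 3.02q = 66.39 - 4.11q → q* = 2.8177.
Gap = |3.7080 − 2.8177| = 0.8903.

0.89 units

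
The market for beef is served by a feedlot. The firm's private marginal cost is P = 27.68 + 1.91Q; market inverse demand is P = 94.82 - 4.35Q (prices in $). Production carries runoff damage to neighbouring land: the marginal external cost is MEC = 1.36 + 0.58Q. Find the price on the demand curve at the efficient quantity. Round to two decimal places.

Social marginal cost = private MC + MEC = 29.04 + 2.49Q.
Set SMC = demand: 29.04 + 2.49Q = 94.82 - 4.35Q → Q* = 9.6170.
Consumer price on the demand curve at Q*: 94.82 − 4.35×9.6170 = 52.9861.

P = $52.99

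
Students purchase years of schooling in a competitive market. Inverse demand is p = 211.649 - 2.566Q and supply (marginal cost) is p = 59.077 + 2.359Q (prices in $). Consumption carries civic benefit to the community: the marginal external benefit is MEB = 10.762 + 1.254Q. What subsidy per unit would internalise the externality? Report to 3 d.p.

subsidy = $66.556 per unit

Social marginal benefit = demand + MEB = 222.411 - 1.312Q.
Set SMB = MC: 222.411 - 1.312Q = 59.077 + 2.359Q → Q* = 44.4931.
The Pigouvian subsidy equals MEB at Q*: 10.762 + 1.254×44.4931 = 66.5563.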